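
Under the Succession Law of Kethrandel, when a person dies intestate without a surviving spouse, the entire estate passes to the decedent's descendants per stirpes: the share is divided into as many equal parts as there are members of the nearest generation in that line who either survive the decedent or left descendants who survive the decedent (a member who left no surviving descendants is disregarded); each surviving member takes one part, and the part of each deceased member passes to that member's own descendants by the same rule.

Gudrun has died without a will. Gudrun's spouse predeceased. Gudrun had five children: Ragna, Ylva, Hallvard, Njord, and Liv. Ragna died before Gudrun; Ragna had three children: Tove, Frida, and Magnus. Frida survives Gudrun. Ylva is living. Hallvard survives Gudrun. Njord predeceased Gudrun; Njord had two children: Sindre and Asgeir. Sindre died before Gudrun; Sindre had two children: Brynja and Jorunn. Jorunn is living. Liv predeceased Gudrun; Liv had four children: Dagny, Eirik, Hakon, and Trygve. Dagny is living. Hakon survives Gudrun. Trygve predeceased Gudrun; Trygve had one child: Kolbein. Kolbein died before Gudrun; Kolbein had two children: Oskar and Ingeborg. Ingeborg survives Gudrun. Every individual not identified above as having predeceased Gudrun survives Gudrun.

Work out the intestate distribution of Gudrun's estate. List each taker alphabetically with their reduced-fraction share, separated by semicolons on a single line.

There is no surviving spouse, so the entire estate passes to Gudrun's descendants per stirpes.
The estate is divided into 5 equal shares of 1/5 among Ragna, Ylva, Hallvard, Njord, Liv.
Ragna predeceased; the 1/5 allotted to Ragna's branch passes to Ragna's issue by representation.
The 1/5 is divided into 3 equal shares of 1/15 among Tove, Frida, Magnus.
Tove is living and takes 1/15.
Frida is living and takes 1/15.
Magnus is living and takes 1/15.
Ylva is living and takes 1/5.
Hallvard is living and takes 1/5.
Njord predeceased; the 1/5 allotted to Njord's branch passes to Njord's issue by representation.
The 1/5 is divided into 2 equal shares of 1/10 among Sindre, Asgeir.
Sindre predeceased; the 1/10 allotted to Sindre's branch passes to Sindre's issue by representation.
The 1/10 is divided into 2 equal shares of 1/20 among Brynja, Jorunn.
Brynja is living and takes 1/20.
Jorunn is living and takes 1/20.
Asgeir is living and takes 1/10.
Liv predeceased; the 1/5 allotted to Liv's branch passes to Liv's issue by representation.
The 1/5 is divided into 4 equal shares of 1/20 among Dagny, Eirik, Hakon, Trygve.
Dagny is living and takes 1/20.
Eirik is living and takes 1/20.
Hakon is living and takes 1/20.
Trygve predeceased; the 1/20 allotted to Trygve's branch passes to Trygve's issue by representation.
Kolbein's line is the sole branch at this level, so the full 1/20 passes to Kolbein's issue by representation.
The 1/20 is divided into 2 equal shares of 1/40 among Oskar, Ingeborg.
Oskar is living and takes 1/40.
Ingeborg is living and takes 1/40.

Asgeir 1/10; Brynja 1/20; Dagny 1/20; Eirik 1/20; Frida 1/15; Hakon 1/20; Hallvard 1/5; Ingeborg 1/40; Jorunn 1/20; Magnus 1/15; Oskar 1/40; Tove 1/15; Ylva 1/5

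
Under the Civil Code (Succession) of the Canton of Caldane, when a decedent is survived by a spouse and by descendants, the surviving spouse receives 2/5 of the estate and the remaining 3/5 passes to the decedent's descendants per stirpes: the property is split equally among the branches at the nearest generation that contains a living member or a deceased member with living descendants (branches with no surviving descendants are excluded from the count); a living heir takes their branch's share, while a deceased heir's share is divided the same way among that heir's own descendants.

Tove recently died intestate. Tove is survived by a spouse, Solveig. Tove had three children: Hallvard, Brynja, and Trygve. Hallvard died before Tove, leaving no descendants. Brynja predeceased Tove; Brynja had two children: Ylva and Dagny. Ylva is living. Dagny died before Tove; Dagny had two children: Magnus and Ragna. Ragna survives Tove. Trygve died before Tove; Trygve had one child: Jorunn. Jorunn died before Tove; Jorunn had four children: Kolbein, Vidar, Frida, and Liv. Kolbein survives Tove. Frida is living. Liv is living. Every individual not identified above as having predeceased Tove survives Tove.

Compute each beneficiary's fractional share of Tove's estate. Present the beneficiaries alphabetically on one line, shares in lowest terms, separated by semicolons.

Frida 3/40; Kolbein 3/40; Liv 3/40; Magnus 3/40; Ragna 3/40; Solveig 2/5; Vidar 3/40; Ylva 3/20

Solveig, as surviving spouse, takes 2/5.
The remaining 3/5 passes to Tove's descendants per stirpes.
Hallvard left no surviving issue, so that branch lapses and is disregarded.
The 3/5 is divided into 2 equal shares of 3/10 among Brynja, Trygve.
Brynja predeceased; the 3/10 allotted to Brynja's branch passes to Brynja's issue by representation.
The 3/10 is divided into 2 equal shares of 3/20 among Ylva, Dagny.
Ylva is living and takes 3/20.
Dagny predeceased; the 3/20 allotted to Dagny's branch passes to Dagny's issue by representation.
The 3/20 is divided into 2 equal shares of 3/40 among Magnus, Ragna.
Magnus is living and takes 3/40.
Ragna is living and takes 3/40.
Trygve predeceased; the 3/10 allotted to Trygve's branch passes to Trygve's issue by representation.
Jorunn's line is the sole branch at this level, so the full 3/10 passes to Jorunn's issue by representation.
The 3/10 is divided into 4 equal shares of 3/40 among Kolbein, Vidar, Frida, Liv.
Kolbein is living and takes 3/40.
Vidar is living and takes 3/40.
Frida is living and takes 3/40.
Liv is living and takes 3/40.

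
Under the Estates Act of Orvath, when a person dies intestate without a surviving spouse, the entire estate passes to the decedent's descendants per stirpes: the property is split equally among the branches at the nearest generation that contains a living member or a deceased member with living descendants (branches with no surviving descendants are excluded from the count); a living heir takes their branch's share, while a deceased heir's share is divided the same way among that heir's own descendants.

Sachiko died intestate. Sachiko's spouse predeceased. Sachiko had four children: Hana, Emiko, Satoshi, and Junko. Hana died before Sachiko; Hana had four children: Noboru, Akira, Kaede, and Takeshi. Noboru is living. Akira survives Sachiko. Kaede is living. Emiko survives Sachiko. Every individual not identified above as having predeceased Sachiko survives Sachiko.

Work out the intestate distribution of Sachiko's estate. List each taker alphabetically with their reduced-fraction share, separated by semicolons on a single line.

There is no surviving spouse, so the entire estate passes to Sachiko's descendants per stirpes.
The estate is divided into 4 equal shares of 1/4 among Hana, Emiko, Satoshi, Junko.
Hana predeceased; the 1/4 allotted to Hana's branch passes to Hana's issue by representation.
The 1/4 is divided into 4 equal shares of 1/16 among Noboru, Akira, Kaede, Takeshi.
Noboru is living and takes 1/16.
Akira is living and takes 1/16.
Kaede is living and takes 1/16.
Takeshi is living and takes 1/16.
Emiko is living and takes 1/4.
Satoshi is living and takes 1/4.
Junko is living and takes 1/4.

Akira 1/16; Emiko 1/4; Junko 1/4; Kaede 1/16; Noboru 1/16; Satoshi 1/4; Takeshi 1/16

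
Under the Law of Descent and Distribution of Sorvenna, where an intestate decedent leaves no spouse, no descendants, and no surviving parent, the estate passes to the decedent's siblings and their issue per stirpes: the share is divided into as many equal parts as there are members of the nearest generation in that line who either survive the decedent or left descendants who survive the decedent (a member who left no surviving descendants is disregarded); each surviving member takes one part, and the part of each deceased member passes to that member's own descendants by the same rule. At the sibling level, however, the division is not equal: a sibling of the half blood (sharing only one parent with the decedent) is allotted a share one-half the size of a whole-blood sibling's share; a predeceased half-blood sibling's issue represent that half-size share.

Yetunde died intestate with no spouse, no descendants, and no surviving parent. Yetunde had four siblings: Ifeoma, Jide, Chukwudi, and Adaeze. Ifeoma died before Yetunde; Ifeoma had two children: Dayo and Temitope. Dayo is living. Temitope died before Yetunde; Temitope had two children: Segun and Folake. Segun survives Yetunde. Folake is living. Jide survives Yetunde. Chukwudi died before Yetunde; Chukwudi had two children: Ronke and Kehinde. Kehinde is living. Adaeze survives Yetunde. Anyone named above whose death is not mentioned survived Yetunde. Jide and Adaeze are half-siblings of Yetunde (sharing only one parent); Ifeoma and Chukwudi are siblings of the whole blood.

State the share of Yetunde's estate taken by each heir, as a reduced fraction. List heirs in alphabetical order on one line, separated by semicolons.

Adaeze 1/6; Dayo 1/6; Folake 1/12; Jide 1/6; Kehinde 1/6; Ronke 1/6; Segun 1/12

No spouse, descendants, or parent survives, so the estate passes to Yetunde's siblings per stirpes.
Half-blood siblings count for one-half the weight of whole-blood siblings at the initial division.
Dividing 1 in proportion to weights (total weight 3): Ifeoma (weight 1) → 1/3; Jide (weight 1/2) → 1/6; Chukwudi (weight 1) → 1/3; Adaeze (weight 1/2) → 1/6.
Ifeoma predeceased; the 1/3 allotted to Ifeoma's branch passes to Ifeoma's issue by representation.
The 1/3 is divided into 2 equal shares of 1/6 among Dayo, Temitope.
Dayo is living and takes 1/6.
Temitope predeceased; the 1/6 allotted to Temitope's branch passes to Temitope's issue by representation.
The 1/6 is divided into 2 equal shares of 1/12 among Segun, Folake.
Segun is living and takes 1/12.
Folake is living and takes 1/12.
Jide is living and takes 1/6.
Chukwudi predeceased; the 1/3 allotted to Chukwudi's branch passes to Chukwudi's issue by representation.
The 1/3 is divided into 2 equal shares of 1/6 among Ronke, Kehinde.
Ronke is living and takes 1/6.
Kehinde is living and takes 1/6.
Adaeze is living and takes 1/6.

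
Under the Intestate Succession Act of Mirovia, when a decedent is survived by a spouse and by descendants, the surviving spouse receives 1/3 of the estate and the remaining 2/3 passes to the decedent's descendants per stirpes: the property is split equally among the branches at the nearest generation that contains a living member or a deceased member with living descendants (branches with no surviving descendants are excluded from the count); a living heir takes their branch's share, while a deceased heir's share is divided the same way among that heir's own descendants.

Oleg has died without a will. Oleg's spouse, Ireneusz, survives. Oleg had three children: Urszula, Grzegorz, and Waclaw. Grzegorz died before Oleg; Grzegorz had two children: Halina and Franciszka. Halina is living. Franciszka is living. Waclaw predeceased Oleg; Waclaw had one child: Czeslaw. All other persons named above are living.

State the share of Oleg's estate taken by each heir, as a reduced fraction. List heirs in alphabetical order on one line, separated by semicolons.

Ireneusz, as surviving spouse, takes 1/3.
The remaining 2/3 passes to Oleg's descendants per stirpes.
The 2/3 is divided into 3 equal shares of 2/9 among Urszula, Grzegorz, Waclaw.
Urszula is living and takes 2/9.
Grzegorz predeceased; the 2/9 allotted to Grzegorz's branch passes to Grzegorz's issue by representation.
The 2/9 is divided into 2 equal shares of 1/9 among Halina, Franciszka.
Halina is living and takes 1/9.
Franciszka is living and takes 1/9.
Waclaw predeceased; the 2/9 allotted to Waclaw's branch passes to Waclaw's issue by representation.
Czeslaw is the sole taker at this level and receives the full 2/9.

Czeslaw 2/9; Franciszka 1/9; Halina 1/9; Ireneusz 1/3; Urszula 2/9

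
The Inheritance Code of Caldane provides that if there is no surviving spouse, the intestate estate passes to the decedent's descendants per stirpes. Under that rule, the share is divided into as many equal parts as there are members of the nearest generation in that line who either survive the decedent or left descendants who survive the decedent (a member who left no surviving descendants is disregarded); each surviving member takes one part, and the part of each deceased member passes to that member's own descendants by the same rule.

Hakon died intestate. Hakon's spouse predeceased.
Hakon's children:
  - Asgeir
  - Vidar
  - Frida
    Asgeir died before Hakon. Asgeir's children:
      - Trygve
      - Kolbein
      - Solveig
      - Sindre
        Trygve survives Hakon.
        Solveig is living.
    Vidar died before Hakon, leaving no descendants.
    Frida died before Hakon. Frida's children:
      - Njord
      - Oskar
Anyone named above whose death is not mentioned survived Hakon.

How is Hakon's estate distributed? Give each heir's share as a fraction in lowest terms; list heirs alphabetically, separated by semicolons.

Kolbein 1/8; Njord 1/4; Oskar 1/4; Sindre 1/8; Solveig 1/8; Trygve 1/8

There is no surviving spouse, so the entire estate passes to Hakon's descendants per stirpes.
Vidar left no surviving issue, so that branch lapses and is disregarded.
The estate is divided into 2 equal shares of 1/2 among Asgeir, Frida.
Asgeir predeceased; the 1/2 allotted to Asgeir's branch passes to Asgeir's issue by representation.
The 1/2 is divided into 4 equal shares of 1/8 among Trygve, Kolbein, Solveig, Sindre.
Trygve is living and takes 1/8.
Kolbein is living and takes 1/8.
Solveig is living and takes 1/8.
Sindre is living and takes 1/8.
Frida predeceased; the 1/2 allotted to Frida's branch passes to Frida's issue by representation.
The 1/2 is divided into 2 equal shares of 1/4 among Njord, Oskar.
Njord is living and takes 1/4.
Oskar is living and takes 1/4.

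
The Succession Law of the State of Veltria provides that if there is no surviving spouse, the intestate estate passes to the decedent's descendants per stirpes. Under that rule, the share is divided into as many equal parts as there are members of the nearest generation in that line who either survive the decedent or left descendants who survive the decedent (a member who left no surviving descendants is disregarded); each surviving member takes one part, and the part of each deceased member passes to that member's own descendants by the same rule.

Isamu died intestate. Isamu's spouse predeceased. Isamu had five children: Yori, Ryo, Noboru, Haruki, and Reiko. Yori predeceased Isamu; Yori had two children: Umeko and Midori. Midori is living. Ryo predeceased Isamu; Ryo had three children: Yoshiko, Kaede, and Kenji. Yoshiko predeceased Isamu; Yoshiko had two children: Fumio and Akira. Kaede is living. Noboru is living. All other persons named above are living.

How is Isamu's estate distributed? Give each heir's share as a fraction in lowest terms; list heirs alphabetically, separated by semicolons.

Akira 1/30; Fumio 1/30; Haruki 1/5; Kaede 1/15; Kenji 1/15; Midori 1/10; Noboru 1/5; Reiko 1/5; Umeko 1/10

There is no surviving spouse, so the entire estate passes to Isamu's descendants per stirpes.
The estate is divided into 5 equal shares of 1/5 among Yori, Ryo, Noboru, Haruki, Reiko.
Yori predeceased; the 1/5 allotted to Yori's branch passes to Yori's issue by representation.
The 1/5 is divided into 2 equal shares of 1/10 among Umeko, Midori.
Umeko is living and takes 1/10.
Midori is living and takes 1/10.
Ryo predeceased; the 1/5 allotted to Ryo's branch passes to Ryo's issue by representation.
The 1/5 is divided into 3 equal shares of 1/15 among Yoshiko, Kaede, Kenji.
Yoshiko predeceased; the 1/15 allotted to Yoshiko's branch passes to Yoshiko's issue by representation.
The 1/15 is divided into 2 equal shares of 1/30 among Fumio, Akira.
Fumio is living and takes 1/30.
Akira is living and takes 1/30.
Kaede is living and takes 1/15.
Kenji is living and takes 1/15.
Noboru is living and takes 1/5.
Haruki is living and takes 1/5.
Reiko is living and takes 1/5.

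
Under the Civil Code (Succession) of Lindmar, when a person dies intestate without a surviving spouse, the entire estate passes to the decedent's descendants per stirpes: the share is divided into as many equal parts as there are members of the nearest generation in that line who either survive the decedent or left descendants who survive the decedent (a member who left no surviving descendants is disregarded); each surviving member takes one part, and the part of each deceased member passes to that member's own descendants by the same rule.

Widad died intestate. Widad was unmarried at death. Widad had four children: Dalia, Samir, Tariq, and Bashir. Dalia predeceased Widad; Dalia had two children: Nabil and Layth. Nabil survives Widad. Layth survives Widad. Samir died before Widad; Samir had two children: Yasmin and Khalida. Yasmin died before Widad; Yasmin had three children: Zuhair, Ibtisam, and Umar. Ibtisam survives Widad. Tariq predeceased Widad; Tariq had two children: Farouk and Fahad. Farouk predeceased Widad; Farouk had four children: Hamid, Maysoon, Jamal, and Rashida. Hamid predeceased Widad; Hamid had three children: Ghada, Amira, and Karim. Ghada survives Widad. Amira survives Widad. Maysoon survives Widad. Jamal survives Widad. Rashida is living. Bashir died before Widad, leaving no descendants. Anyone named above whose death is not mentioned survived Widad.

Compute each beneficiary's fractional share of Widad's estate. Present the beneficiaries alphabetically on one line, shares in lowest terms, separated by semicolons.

Amira 1/72; Fahad 1/6; Ghada 1/72; Ibtisam 1/18; Jamal 1/24; Karim 1/72; Khalida 1/6; Layth 1/6; Maysoon 1/24; Nabil 1/6; Rashida 1/24; Umar 1/18; Zuhair 1/18

There is no surviving spouse, so the entire estate passes to Widad's descendants per stirpes.
Bashir left no surviving issue, so that branch lapses and is disregarded.
The estate is divided into 3 equal shares of 1/3 among Dalia, Samir, Tariq.
Dalia predeceased; the 1/3 allotted to Dalia's branch passes to Dalia's issue by representation.
The 1/3 is divided into 2 equal shares of 1/6 among Nabil, Layth.
Nabil is living and takes 1/6.
Layth is living and takes 1/6.
Samir predeceased; the 1/3 allotted to Samir's branch passes to Samir's issue by representation.
The 1/3 is divided into 2 equal shares of 1/6 among Yasmin, Khalida.
Yasmin predeceased; the 1/6 allotted to Yasmin's branch passes to Yasmin's issue by representation.
The 1/6 is divided into 3 equal shares of 1/18 among Zuhair, Ibtisam, Umar.
Zuhair is living and takes 1/18.
Ibtisam is living and takes 1/18.
Umar is living and takes 1/18.
Khalida is living and takes 1/6.
Tariq predeceased; the 1/3 allotted to Tariq's branch passes to Tariq's issue by representation.
The 1/3 is divided into 2 equal shares of 1/6 among Farouk, Fahad.
Farouk predeceased; the 1/6 allotted to Farouk's branch passes to Farouk's issue by representation.
The 1/6 is divided into 4 equal shares of 1/24 among Hamid, Maysoon, Jamal, Rashida.
Hamid predeceased; the 1/24 allotted to Hamid's branch passes to Hamid's issue by representation.
The 1/24 is divided into 3 equal shares of 1/72 among Ghada, Amira, Karim.
Ghada is living and takes 1/72.
Amira is living and takes 1/72.
Karim is living and takes 1/72.
Maysoon is living and takes 1/24.
Jamal is living and takes 1/24.
Rashida is living and takes 1/24.
Fahad is living and takes 1/6.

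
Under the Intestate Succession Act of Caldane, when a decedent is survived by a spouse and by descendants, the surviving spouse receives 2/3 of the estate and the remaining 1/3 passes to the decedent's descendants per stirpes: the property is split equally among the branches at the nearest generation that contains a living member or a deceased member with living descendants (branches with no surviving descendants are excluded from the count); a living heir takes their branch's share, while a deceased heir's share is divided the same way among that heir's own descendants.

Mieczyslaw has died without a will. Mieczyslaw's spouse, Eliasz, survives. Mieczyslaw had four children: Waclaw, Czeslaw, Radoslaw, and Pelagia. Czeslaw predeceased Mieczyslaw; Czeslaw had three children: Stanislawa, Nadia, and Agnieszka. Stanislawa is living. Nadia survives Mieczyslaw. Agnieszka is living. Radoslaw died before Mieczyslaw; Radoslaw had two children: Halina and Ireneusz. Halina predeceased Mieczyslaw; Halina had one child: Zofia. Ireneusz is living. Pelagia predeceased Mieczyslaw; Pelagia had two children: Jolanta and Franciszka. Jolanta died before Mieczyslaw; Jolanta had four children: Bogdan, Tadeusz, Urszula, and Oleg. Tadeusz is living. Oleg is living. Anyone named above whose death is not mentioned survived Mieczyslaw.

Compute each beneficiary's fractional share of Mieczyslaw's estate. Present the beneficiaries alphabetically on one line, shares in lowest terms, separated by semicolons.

Agnieszka 1/36; Bogdan 1/96; Eliasz 2/3; Franciszka 1/24; Ireneusz 1/24; Nadia 1/36; Oleg 1/96; Stanislawa 1/36; Tadeusz 1/96; Urszula 1/96; Waclaw 1/12; Zofia 1/24

Eliasz, as surviving spouse, takes 2/3.
The remaining 1/3 passes to Mieczyslaw's descendants per stirpes.
The 1/3 is divided into 4 equal shares of 1/12 among Waclaw, Czeslaw, Radoslaw, Pelagia.
Waclaw is living and takes 1/12.
Czeslaw predeceased; the 1/12 allotted to Czeslaw's branch passes to Czeslaw's issue by representation.
The 1/12 is divided into 3 equal shares of 1/36 among Stanislawa, Nadia, Agnieszka.
Stanislawa is living and takes 1/36.
Nadia is living and takes 1/36.
Agnieszka is living and takes 1/36.
Radoslaw predeceased; the 1/12 allotted to Radoslaw's branch passes to Radoslaw's issue by representation.
The 1/12 is divided into 2 equal shares of 1/24 among Halina, Ireneusz.
Halina predeceased; the 1/24 allotted to Halina's branch passes to Halina's issue by representation.
Zofia is the sole taker at this level and receives the full 1/24.
Ireneusz is living and takes 1/24.
Pelagia predeceased; the 1/12 allotted to Pelagia's branch passes to Pelagia's issue by representation.
The 1/12 is divided into 2 equal shares of 1/24 among Jolanta, Franciszka.
Jolanta predeceased; the 1/24 allotted to Jolanta's branch passes to Jolanta's issue by representation.
The 1/24 is divided into 4 equal shares of 1/96 among Bogdan, Tadeusz, Urszula, Oleg.
Bogdan is living and takes 1/96.
Tadeusz is living and takes 1/96.
Urszula is living and takes 1/96.
Oleg is living and takes 1/96.
Franciszka is living and takes 1/24.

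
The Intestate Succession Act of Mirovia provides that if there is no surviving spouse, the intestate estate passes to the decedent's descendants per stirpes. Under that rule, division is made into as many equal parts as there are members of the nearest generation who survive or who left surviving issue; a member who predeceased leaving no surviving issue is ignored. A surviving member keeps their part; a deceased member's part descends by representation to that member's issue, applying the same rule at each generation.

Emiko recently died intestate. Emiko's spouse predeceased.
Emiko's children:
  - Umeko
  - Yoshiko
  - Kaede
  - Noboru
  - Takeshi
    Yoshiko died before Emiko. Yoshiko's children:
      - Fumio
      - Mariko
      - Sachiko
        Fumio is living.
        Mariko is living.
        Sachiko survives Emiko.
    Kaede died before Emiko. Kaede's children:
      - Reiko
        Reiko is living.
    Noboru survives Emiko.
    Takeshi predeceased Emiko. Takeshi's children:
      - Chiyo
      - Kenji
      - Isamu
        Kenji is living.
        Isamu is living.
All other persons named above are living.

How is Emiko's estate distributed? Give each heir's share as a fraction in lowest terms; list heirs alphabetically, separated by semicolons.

Chiyo 1/15; Fumio 1/15; Isamu 1/15; Kenji 1/15; Mariko 1/15; Noboru 1/5; Reiko 1/5; Sachiko 1/15; Umeko 1/5

There is no surviving spouse, so the entire estate passes to Emiko's descendants per stirpes.
The estate is divided into 5 equal shares of 1/5 among Umeko, Yoshiko, Kaede, Noboru, Takeshi.
Umeko is living and takes 1/5.
Yoshiko predeceased; the 1/5 allotted to Yoshiko's branch passes to Yoshiko's issue by representation.
The 1/5 is divided into 3 equal shares of 1/15 among Fumio, Mariko, Sachiko.
Fumio is living and takes 1/15.
Mariko is living and takes 1/15.
Sachiko is living and takes 1/15.
Kaede predeceased; the 1/5 allotted to Kaede's branch passes to Kaede's issue by representation.
Reiko is the sole taker at this level and receives the full 1/5.
Noboru is living and takes 1/5.
Takeshi predeceased; the 1/5 allotted to Takeshi's branch passes to Takeshi's issue by representation.
The 1/5 is divided into 3 equal shares of 1/15 among Chiyo, Kenji, Isamu.
Chiyo is living and takes 1/15.
Kenji is living and takes 1/15.
Isamu is living and takes 1/15.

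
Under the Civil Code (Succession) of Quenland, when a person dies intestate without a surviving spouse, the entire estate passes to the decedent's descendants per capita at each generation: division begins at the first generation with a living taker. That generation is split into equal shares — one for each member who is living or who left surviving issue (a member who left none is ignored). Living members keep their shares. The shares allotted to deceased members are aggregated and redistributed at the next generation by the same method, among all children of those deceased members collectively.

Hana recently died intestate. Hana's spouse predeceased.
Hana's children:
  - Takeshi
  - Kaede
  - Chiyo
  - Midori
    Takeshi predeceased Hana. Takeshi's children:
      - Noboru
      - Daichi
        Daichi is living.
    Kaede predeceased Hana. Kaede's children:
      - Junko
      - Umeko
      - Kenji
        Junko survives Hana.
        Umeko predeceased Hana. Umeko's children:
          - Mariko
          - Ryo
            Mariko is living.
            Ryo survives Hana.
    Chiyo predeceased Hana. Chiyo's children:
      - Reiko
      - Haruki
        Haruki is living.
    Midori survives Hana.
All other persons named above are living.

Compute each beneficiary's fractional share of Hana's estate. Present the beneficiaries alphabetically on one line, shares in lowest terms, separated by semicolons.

Daichi 3/28; Haruki 3/28; Junko 3/28; Kenji 3/28; Mariko 3/56; Midori 1/4; Noboru 3/28; Reiko 3/28; Ryo 3/56

There is no surviving spouse, so the entire estate passes to Hana's descendants per capita at each generation.
At generation 1 (Takeshi, Kaede, Chiyo, Midori) there are 4 shares of (1)/4 = 1/4 each.
Living: Midori — each takes 1/4.
Deceased: Takeshi, Kaede, and Chiyo. Their combined 3/4 is pooled and carried to generation 2.
At generation 2 (Noboru, Daichi, Junko, Umeko, Kenji, Reiko, Haruki) there are 7 shares of (3/4)/7 = 3/28 each.
Living: Noboru, Daichi, Junko, Kenji, Reiko, and Haruki — each takes 3/28.
Deceased: Umeko. That 3/28 share is carried to generation 3.
At generation 3 (Mariko, Ryo) there are 2 shares of (3/28)/2 = 3/56 each.
Living: Mariko and Ryo — each takes 3/56.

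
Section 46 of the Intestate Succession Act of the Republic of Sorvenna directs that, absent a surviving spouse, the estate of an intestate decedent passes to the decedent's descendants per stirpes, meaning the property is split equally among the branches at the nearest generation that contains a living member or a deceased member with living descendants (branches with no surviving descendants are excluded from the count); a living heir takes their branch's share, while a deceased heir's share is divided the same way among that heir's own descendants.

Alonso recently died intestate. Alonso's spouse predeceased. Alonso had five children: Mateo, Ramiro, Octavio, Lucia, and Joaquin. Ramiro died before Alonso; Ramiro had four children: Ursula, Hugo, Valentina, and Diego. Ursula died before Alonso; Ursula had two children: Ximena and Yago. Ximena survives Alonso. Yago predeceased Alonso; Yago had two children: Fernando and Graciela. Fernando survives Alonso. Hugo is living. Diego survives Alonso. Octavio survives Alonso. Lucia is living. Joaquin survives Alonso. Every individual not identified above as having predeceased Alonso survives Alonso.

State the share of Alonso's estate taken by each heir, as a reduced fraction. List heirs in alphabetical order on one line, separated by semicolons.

There is no surviving spouse, so the entire estate passes to Alonso's descendants per stirpes.
The estate is divided into 5 equal shares of 1/5 among Mateo, Ramiro, Octavio, Lucia, Joaquin.
Mateo is living and takes 1/5.
Ramiro predeceased; the 1/5 allotted to Ramiro's branch passes to Ramiro's issue by representation.
The 1/5 is divided into 4 equal shares of 1/20 among Ursula, Hugo, Valentina, Diego.
Ursula predeceased; the 1/20 allotted to Ursula's branch passes to Ursula's issue by representation.
The 1/20 is divided into 2 equal shares of 1/40 among Ximena, Yago.
Ximena is living and takes 1/40.
Yago predeceased; the 1/40 allotted to Yago's branch passes to Yago's issue by representation.
The 1/40 is divided into 2 equal shares of 1/80 among Fernando, Graciela.
Fernando is living and takes 1/80.
Graciela is living and takes 1/80.
Hugo is living and takes 1/20.
Valentina is living and takes 1/20.
Diego is living and takes 1/20.
Octavio is living and takes 1/5.
Lucia is living and takes 1/5.
Joaquin is living and takes 1/5.

Diego 1/20; Fernando 1/80; Graciela 1/80; Hugo 1/20; Joaquin 1/5; Lucia 1/5; Mateo 1/5; Octavio 1/5; Valentina 1/20; Ximena 1/40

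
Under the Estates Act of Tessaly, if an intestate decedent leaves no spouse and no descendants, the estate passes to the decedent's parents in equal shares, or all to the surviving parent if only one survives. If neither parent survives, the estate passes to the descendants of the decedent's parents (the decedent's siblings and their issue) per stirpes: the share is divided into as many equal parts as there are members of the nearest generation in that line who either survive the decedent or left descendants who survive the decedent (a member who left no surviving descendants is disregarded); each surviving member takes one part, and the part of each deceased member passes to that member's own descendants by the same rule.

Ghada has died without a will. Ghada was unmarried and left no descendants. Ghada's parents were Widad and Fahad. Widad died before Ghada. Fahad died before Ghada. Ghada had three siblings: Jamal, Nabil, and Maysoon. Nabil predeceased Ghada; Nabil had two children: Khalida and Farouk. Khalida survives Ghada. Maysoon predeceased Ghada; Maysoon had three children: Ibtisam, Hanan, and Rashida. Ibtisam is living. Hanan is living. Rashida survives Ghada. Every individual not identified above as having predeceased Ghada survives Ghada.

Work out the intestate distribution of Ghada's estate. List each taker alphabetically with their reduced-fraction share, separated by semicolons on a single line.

Neither parent survives and there are no descendants, so the estate passes to Ghada's siblings and their issue per stirpes.
The estate is divided into 3 equal shares of 1/3 among Jamal, Nabil, Maysoon.
Jamal is living and takes 1/3.
Nabil predeceased; the 1/3 allotted to Nabil's branch passes to Nabil's issue by representation.
The 1/3 is divided into 2 equal shares of 1/6 among Khalida, Farouk.
Khalida is living and takes 1/6.
Farouk is living and takes 1/6.
Maysoon predeceased; the 1/3 allotted to Maysoon's branch passes to Maysoon's issue by representation.
The 1/3 is divided into 3 equal shares of 1/9 among Ibtisam, Hanan, Rashida.
Ibtisam is living and takes 1/9.
Hanan is living and takes 1/9.
Rashida is living and takes 1/9.

Farouk 1/6; Hanan 1/9; Ibtisam 1/9; Jamal 1/3; Khalida 1/6; Rashida 1/9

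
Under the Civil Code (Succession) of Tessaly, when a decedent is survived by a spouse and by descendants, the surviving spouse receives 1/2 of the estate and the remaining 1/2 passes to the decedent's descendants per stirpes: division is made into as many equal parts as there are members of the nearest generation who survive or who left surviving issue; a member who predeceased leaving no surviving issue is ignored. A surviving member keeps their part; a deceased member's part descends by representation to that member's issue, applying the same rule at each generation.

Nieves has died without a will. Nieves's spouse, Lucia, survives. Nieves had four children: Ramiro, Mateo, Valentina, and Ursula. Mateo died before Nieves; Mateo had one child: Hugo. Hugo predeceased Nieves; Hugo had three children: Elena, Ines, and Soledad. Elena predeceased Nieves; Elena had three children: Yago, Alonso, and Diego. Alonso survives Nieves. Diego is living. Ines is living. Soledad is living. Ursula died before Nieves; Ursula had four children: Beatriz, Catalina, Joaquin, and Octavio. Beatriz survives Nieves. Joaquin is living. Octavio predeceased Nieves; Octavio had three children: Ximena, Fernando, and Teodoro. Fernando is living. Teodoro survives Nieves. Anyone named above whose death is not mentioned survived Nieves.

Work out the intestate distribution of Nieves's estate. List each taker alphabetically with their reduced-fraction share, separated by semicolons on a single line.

Alonso 1/72; Beatriz 1/32; Catalina 1/32; Diego 1/72; Fernando 1/96; Ines 1/24; Joaquin 1/32; Lucia 1/2; Ramiro 1/8; Soledad 1/24; Teodoro 1/96; Valentina 1/8; Ximena 1/96; Yago 1/72

Lucia, as surviving spouse, takes 1/2.
The remaining 1/2 passes to Nieves's descendants per stirpes.
The 1/2 is divided into 4 equal shares of 1/8 among Ramiro, Mateo, Valentina, Ursula.
Ramiro is living and takes 1/8.
Mateo predeceased; the 1/8 allotted to Mateo's branch passes to Mateo's issue by representation.
Hugo's line is the sole branch at this level, so the full 1/8 passes to Hugo's issue by representation.
The 1/8 is divided into 3 equal shares of 1/24 among Elena, Ines, Soledad.
Elena predeceased; the 1/24 allotted to Elena's branch passes to Elena's issue by representation.
The 1/24 is divided into 3 equal shares of 1/72 among Yago, Alonso, Diego.
Yago is living and takes 1/72.
Alonso is living and takes 1/72.
Diego is living and takes 1/72.
Ines is living and takes 1/24.
Soledad is living and takes 1/24.
Valentina is living and takes 1/8.
Ursula predeceased; the 1/8 allotted to Ursula's branch passes to Ursula's issue by representation.
The 1/8 is divided into 4 equal shares of 1/32 among Beatriz, Catalina, Joaquin, Octavio.
Beatriz is living and takes 1/32.
Catalina is living and takes 1/32.
Joaquin is living and takes 1/32.
Octavio predeceased; the 1/32 allotted to Octavio's branch passes to Octavio's issue by representation.
The 1/32 is divided into 3 equal shares of 1/96 among Ximena, Fernando, Teodoro.
Ximena is living and takes 1/96.
Fernando is living and takes 1/96.
Teodoro is living and takes 1/96.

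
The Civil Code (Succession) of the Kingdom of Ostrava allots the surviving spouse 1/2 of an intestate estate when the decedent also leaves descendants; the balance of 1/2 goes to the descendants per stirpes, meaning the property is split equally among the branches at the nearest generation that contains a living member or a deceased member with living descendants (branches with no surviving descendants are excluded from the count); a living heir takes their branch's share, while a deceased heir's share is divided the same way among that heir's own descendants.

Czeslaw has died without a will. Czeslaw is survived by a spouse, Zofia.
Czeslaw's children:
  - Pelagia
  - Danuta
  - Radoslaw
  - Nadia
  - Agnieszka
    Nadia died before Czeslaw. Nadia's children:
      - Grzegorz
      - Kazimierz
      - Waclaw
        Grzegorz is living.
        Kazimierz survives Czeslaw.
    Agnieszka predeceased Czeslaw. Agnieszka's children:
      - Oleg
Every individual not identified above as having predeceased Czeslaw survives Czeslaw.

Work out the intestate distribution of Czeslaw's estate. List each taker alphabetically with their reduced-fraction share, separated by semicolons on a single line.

Danuta 1/10; Grzegorz 1/30; Kazimierz 1/30; Oleg 1/10; Pelagia 1/10; Radoslaw 1/10; Waclaw 1/30; Zofia 1/2

Zofia, as surviving spouse, takes 1/2.
The remaining 1/2 passes to Czeslaw's descendants per stirpes.
The 1/2 is divided into 5 equal shares of 1/10 among Pelagia, Danuta, Radoslaw, Nadia, Agnieszka.
Pelagia is living and takes 1/10.
Danuta is living and takes 1/10.
Radoslaw is living and takes 1/10.
Nadia predeceased; the 1/10 allotted to Nadia's branch passes to Nadia's issue by representation.
The 1/10 is divided into 3 equal shares of 1/30 among Grzegorz, Kazimierz, Waclaw.
Grzegorz is living and takes 1/30.
Kazimierz is living and takes 1/30.
Waclaw is living and takes 1/30.
Agnieszka predeceased; the 1/10 allotted to Agnieszka's branch passes to Agnieszka's issue by representation.
Oleg is the sole taker at this level and receives the full 1/10.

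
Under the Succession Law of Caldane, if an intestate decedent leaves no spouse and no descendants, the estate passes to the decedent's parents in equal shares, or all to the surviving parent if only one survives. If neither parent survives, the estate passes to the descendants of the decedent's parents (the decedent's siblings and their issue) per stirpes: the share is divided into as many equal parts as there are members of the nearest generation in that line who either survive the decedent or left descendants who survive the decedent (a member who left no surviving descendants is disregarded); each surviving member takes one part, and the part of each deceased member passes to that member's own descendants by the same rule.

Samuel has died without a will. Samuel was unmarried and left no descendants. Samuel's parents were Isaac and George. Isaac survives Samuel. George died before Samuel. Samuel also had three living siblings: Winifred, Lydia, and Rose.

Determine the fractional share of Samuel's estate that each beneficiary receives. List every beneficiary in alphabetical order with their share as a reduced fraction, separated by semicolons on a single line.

Only one parent, Isaac, survives, so Isaac takes the entire estate. The siblings take nothing because a surviving parent has priority.

Isaac 1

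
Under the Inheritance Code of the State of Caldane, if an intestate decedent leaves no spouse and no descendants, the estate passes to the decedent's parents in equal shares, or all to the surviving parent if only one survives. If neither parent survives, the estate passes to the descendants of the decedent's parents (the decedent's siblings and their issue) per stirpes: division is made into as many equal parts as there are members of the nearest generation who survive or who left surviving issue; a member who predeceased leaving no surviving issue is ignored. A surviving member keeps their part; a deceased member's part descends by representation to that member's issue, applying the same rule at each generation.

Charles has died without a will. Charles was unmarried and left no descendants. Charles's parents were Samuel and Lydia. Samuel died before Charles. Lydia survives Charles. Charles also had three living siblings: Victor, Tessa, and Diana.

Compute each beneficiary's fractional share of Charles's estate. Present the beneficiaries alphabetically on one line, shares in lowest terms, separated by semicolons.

Only one parent, Lydia, survives, so Lydia takes the entire estate. The siblings take nothing because a surviving parent has priority.

Lydia 1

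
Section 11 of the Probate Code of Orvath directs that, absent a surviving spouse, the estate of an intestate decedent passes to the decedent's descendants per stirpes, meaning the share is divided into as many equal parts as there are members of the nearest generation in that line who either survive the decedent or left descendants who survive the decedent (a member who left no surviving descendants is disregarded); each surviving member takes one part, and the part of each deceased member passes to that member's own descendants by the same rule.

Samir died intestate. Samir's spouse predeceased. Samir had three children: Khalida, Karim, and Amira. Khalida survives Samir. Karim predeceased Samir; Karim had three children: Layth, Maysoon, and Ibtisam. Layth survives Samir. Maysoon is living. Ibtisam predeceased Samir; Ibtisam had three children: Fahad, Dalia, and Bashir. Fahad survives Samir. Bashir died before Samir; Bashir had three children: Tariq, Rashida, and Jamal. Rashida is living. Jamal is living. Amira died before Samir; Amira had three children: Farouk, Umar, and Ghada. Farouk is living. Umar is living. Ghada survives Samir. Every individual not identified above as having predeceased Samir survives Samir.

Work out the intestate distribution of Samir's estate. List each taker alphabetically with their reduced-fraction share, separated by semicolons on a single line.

Dalia 1/27; Fahad 1/27; Farouk 1/9; Ghada 1/9; Jamal 1/81; Khalida 1/3; Layth 1/9; Maysoon 1/9; Rashida 1/81; Tariq 1/81; Umar 1/9

There is no surviving spouse, so the entire estate passes to Samir's descendants per stirpes.
The estate is divided into 3 equal shares of 1/3 among Khalida, Karim, Amira.
Khalida is living and takes 1/3.
Karim predeceased; the 1/3 allotted to Karim's branch passes to Karim's issue by representation.
The 1/3 is divided into 3 equal shares of 1/9 among Layth, Maysoon, Ibtisam.
Layth is living and takes 1/9.
Maysoon is living and takes 1/9.
Ibtisam predeceased; the 1/9 allotted to Ibtisam's branch passes to Ibtisam's issue by representation.
The 1/9 is divided into 3 equal shares of 1/27 among Fahad, Dalia, Bashir.
Fahad is living and takes 1/27.
Dalia is living and takes 1/27.
Bashir predeceased; the 1/27 allotted to Bashir's branch passes to Bashir's issue by representation.
The 1/27 is divided into 3 equal shares of 1/81 among Tariq, Rashida, Jamal.
Tariq is living and takes 1/81.
Rashida is living and takes 1/81.
Jamal is living and takes 1/81.
Amira predeceased; the 1/3 allotted to Amira's branch passes to Amira's issue by representation.
The 1/3 is divided into 3 equal shares of 1/9 among Farouk, Umar, Ghada.
Farouk is living and takes 1/9.
Umar is living and takes 1/9.
Ghada is living and takes 1/9.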